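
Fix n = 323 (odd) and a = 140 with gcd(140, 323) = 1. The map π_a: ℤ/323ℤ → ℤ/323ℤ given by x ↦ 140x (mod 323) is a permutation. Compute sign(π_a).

+1

Start at x=273: 273 → 106 → 305 → 64 → 239 → 191 → 254 → … (one orbit).
Cycle type of π: 12×24 + 4×4 + 3×6 + 1; total 35 cycles.
n − c = 323 − 35 = 288; sign = (−1)^288 = +1.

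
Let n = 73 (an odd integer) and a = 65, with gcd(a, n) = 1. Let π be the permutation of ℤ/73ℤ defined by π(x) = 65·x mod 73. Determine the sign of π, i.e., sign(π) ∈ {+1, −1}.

Start at x=72: 72 → 8 → 9 → 1 → 65 → 64 → 72 (one orbit).
Decompose π into cycles: lengths [6, 6, 6, 6, 6, 6, 6, 6, 6, 6, 6, 6, 1] (13 cycles, including the fixed point 0).
13 cycles on 73: each ℓ→(−1)^(ℓ−1), product (−1)^60 = +1.

+1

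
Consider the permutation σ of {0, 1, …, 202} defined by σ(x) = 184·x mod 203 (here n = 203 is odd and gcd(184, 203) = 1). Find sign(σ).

-1

Orbit of 30 under x↦184x: [30, 39, 71, 72, 53, 8, 51]… (length divides ord_203(184)).
Cycle type of π: 84×2 + 28 + 3×2 + 1; total 6 cycles.
Σ(ℓ_i−1) = 203−6 = 197; sign = (−1)^197 = -1.
Zolotarev: (184|203) = -1, matching the cycle-count sign.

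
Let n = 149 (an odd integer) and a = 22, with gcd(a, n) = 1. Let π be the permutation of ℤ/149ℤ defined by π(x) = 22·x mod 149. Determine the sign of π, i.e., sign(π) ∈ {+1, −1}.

+1

Start at x=1: 1 → 22 → 37 → 69 → 28 → 20 → 142 → … (one orbit).
3 cycles of lengths [74, 74, 1].
3 cycles on 149: each ℓ→(−1)^(ℓ−1), product (−1)^146 = +1.
Via Zolotarev, sign(π_{22}) = (22|149) = +1.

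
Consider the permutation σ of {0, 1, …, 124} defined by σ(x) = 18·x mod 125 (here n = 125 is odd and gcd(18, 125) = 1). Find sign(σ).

-1

Trace 49: π^k(49) = [49, 7, 1, 18, 74, 82, 101] for k=0..6.
π_18 has 12 disjoint cycles with lengths [20, 20, 20, 20, 20, 4, 4, 4, 4, 4, 4, 1] on {0,…,124}.
12 cycles on 125: each ℓ→(−1)^(ℓ−1), product (−1)^113 = -1.
Zolotarev: (18|125) = -1, matching the cycle-count sign.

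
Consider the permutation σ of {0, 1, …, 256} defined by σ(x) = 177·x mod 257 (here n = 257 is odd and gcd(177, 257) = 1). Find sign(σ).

-1

Trace 245: π^k(245) = [245, 189, 43, 158, 210, 162, 147] for k=0..6.
Decompose π into cycles: lengths [256, 1] (2 cycles, including the fixed point 0).
Σ(ℓ_i−1) = 257−2 = 255; sign = (−1)^255 = -1.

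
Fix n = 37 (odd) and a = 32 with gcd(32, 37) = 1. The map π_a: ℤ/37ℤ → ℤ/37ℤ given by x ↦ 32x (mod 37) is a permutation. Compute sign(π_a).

Trace 32: π^k(32) = [32, 25, 23, 33, 20, 11, 19] for k=0..6.
Cycle type of π: 36 + 1; total 2 cycles.
2 cycles on 37: each ℓ→(−1)^(ℓ−1), product (−1)^35 = -1.

-1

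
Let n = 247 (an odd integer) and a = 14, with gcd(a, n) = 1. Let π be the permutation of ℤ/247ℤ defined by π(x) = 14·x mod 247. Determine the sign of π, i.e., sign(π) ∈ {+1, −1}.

Trace 27: π^k(27) = [27, 131, 105, 235, 79, 118, 170] for k=0..6.
Cycle type of π: 18×13 + 1×13; total 26 cycles.
sign(π) = (−1)^{n − #cycles} = (−1)^{247−26} = (−1)^221 = -1.
Check: (14/247) = -1 by Zolotarev.

-1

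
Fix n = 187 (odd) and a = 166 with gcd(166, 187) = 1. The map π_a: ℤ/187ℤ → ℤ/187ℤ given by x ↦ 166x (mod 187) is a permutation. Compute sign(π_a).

+1

Start at x=1: 1 → 166 → 67 → 89 → 1 (one orbit).
55 cycles of lengths [4, 4, 4, 4, 4, 4, 4, 4, 4, 4, 4, 4, 4, 4, 4, 4, 4, 4, 4, 4, 4, 4, 4, 4, 4, 4, 4, 4, 4, 4, 4, 4, 4, 4, 4, 4, 4, 4, 4, 4, 4, 4, 4, 4, 1, 1, 1, 1, 1, 1, 1, 1, 1, 1, 1].
187 − 55 = 132 transpositions; sign(π) = (−1)^132 = +1.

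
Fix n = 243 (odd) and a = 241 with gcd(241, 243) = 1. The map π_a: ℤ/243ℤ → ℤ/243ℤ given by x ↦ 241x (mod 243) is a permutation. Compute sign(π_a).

+1

Start at x=208: 208 → 70 → 103 → 37 → 169 → 148 → 190 → … (one orbit).
π_241 has 11 disjoint cycles with lengths [81, 81, 27, 27, 9, 9, 3, 3, 1, 1, 1] on {0,…,242}.
243 − 11 = 232 transpositions; sign(π) = (−1)^232 = +1.
(241|243)_J = +1 (Zolotarev's lemma cross-check).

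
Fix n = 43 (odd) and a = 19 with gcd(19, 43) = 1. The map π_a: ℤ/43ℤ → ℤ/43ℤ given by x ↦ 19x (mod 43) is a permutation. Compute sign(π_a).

Orbit of 35 under x↦19x: [35, 20, 36, 39, 10, 18, 41]… (length divides ord_43(19)).
Decompose π into cycles: lengths [42, 1] (2 cycles, including the fixed point 0).
n − c = 43 − 2 = 41; sign = (−1)^41 = -1.
Via Zolotarev, sign(π_{19}) = (19|43) = -1.

-1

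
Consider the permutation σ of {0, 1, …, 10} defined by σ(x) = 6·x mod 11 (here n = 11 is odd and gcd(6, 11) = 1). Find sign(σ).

Trace 7: π^k(7) = [7, 9, 10, 5, 8, 4, 2] for k=0..6.
2 cycles of lengths [10, 1].
2 cycles on 11: each ℓ→(−1)^(ℓ−1), product (−1)^9 = -1.
Check: (6/11) = -1 by Zolotarev.

-1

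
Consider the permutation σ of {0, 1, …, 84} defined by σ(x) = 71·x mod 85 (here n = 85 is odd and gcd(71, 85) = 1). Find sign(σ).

-1

Orbit of 21 under x↦71x: [21, 46, 36, 6, 1, 71, 26]… (length divides ord_85(71)).
Cycle lengths of π_71 on ℤ/85ℤ: [16, 16, 16, 16, 16, 1, 1, 1, 1, 1]; 10 cycles in total.
sign(π) = (−1)^{n − #cycles} = (−1)^{85−10} = (−1)^75 = -1.
Check: (71/85) = -1 by Zolotarev.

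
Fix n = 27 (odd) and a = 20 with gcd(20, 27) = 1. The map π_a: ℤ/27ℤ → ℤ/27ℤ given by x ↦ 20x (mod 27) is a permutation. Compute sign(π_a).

Trace 13: π^k(13) = [13, 17, 16, 23, 1, 20, 22] for k=0..6.
Decompose π into cycles: lengths [18, 6, 2, 1] (4 cycles, including the fixed point 0).
Σ(ℓ_i−1) = 27−4 = 23; sign = (−1)^23 = -1.
Check: (20/27) = -1 by Zolotarev.

-1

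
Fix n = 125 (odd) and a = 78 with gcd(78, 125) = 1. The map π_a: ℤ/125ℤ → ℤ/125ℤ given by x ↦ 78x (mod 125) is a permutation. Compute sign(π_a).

-1

Start at x=54: 54 → 87 → 36 → 58 → 24 → 122 → 16 → … (one orbit).
The orbit structure of x ↦ 78x mod 125: 4 orbits of sizes [100, 20, 4, 1].
4 cycles on 125: each ℓ→(−1)^(ℓ−1), product (−1)^121 = -1.
The Jacobi symbol (78|125) = -1 (Zolotarev) agrees.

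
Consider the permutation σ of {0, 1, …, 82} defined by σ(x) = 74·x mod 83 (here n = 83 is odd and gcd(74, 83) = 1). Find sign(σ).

Trace 57: π^k(57) = [57, 68, 52, 30, 62, 23, 42] for k=0..6.
2 cycles of lengths [82, 1].
83 − 2 = 81 transpositions; sign(π) = (−1)^81 = -1.
Check: (74/83) = -1 by Zolotarev.

-1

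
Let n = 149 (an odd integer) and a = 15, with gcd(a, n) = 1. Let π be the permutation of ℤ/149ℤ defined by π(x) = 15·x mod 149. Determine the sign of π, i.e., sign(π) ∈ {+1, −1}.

Start at x=138: 138 → 133 → 58 → 125 → 87 → 113 → 56 → … (one orbit).
Cycle lengths of π_15 on ℤ/149ℤ: [148, 1]; 2 cycles in total.
2 cycles on 149: each ℓ→(−1)^(ℓ−1), product (−1)^147 = -1.
Zolotarev: (15|149) = -1, matching the cycle-count sign.

-1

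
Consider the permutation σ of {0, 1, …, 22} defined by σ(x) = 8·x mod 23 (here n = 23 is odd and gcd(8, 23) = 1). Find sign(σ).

Orbit of 18 under x↦8x: [18, 6, 2, 16, 13, 12, 4]… (length divides ord_23(8)).
Decompose π into cycles: lengths [11, 11, 1] (3 cycles, including the fixed point 0).
With 3 cycles on 23 points, sign = (−1)^{23−3} = +1.
Zolotarev: (8|23) = +1, matching the cycle-count sign.

+1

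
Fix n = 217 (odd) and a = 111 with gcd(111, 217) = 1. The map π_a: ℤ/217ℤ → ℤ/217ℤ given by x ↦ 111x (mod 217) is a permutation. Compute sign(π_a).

-1

Trace 190: π^k(190) = [190, 41, 211, 202, 71, 69, 64] for k=0..6.
Cycle lengths of π_111 on ℤ/217ℤ: [30, 30, 30, 30, 30, 30, 15, 15, 2, 2, 2, 1]; 12 cycles in total.
sign(π) = (−1)^{n − #cycles} = (−1)^{217−12} = (−1)^205 = -1.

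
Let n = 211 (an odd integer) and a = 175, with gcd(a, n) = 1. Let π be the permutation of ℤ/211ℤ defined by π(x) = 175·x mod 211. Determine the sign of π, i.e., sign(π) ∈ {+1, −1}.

Start at x=12: 12 → 201 → 149 → 122 → 39 → 73 → 115 → … (one orbit).
π_175 has 2 disjoint cycles with lengths [210, 1] on {0,…,210}.
2 cycles on 211: each ℓ→(−1)^(ℓ−1), product (−1)^209 = -1.

-1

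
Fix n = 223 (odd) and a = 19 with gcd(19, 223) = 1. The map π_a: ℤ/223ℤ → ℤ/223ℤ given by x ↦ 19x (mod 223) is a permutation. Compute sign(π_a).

Trace 126: π^k(126) = [126, 164, 217, 109, 64, 101, 135] for k=0..6.
Cycle lengths of π_19 on ℤ/223ℤ: [111, 111, 1]; 3 cycles in total.
Σ(ℓ_i−1) = 223−3 = 220; sign = (−1)^220 = +1.
The Jacobi symbol (19|223) = +1 (Zolotarev) agrees.

+1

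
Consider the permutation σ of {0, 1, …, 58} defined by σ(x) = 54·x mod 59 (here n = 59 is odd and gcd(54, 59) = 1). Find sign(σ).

Start at x=26: 26 → 47 → 1 → 54 → 25 → 52 → 35 → … (one orbit).
2 cycles of lengths [58, 1].
sign(π) = (−1)^{n − #cycles} = (−1)^{59−2} = (−1)^57 = -1.
The Jacobi symbol (54|59) = -1 (Zolotarev) agrees.

-1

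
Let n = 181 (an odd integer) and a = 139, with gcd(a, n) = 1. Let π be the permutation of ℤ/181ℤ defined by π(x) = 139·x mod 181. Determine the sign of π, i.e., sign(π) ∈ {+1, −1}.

Orbit of 1 under x↦139x: [1, 139, 135, 122, 125, 180, 42]… (length divides ord_181(139)).
19 cycles of lengths [10, 10, 10, 10, 10, 10, 10, 10, 10, 10, 10, 10, 10, 10, 10, 10, 10, 10, 1].
19 cycles on 181: each ℓ→(−1)^(ℓ−1), product (−1)^162 = +1.
Zolotarev: (139|181) = +1, matching the cycle-count sign.

+1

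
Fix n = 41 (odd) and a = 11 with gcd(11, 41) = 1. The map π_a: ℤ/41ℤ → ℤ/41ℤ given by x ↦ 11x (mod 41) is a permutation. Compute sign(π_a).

-1

Start at x=18: 18 → 34 → 5 → 14 → 31 → 13 → 20 → … (one orbit).
π_11 has 2 disjoint cycles with lengths [40, 1] on {0,…,40}.
Σ(ℓ_i−1) = 41−2 = 39; sign = (−1)^39 = -1.
Via Zolotarev, sign(π_{11}) = (11|41) = -1.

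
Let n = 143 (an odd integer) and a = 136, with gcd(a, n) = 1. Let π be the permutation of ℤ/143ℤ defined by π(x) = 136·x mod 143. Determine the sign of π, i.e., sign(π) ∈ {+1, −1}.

-1

Trace 115: π^k(115) = [115, 53, 58, 23, 125, 126, 119] for k=0..6.
Decompose π into cycles: lengths [60, 60, 12, 5, 5, 1] (6 cycles, including the fixed point 0).
sign(π) = (−1)^{n − #cycles} = (−1)^{143−6} = (−1)^137 = -1.
Check: (136/143) = -1 by Zolotarev.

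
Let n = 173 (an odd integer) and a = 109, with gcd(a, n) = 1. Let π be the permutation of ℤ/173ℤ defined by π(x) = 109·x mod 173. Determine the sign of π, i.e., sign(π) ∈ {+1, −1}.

+1

Start at x=160: 160 → 140 → 36 → 118 → 60 → 139 → 100 → … (one orbit).
Decompose π into cycles: lengths [43, 43, 43, 43, 1] (5 cycles, including the fixed point 0).
With 5 cycles on 173 points, sign = (−1)^{173−5} = +1.
Via Zolotarev, sign(π_{109}) = (109|173) = +1.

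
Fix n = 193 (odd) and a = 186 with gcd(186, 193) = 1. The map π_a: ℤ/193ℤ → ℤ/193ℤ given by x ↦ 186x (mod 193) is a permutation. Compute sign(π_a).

Orbit of 150 under x↦186x: [150, 108, 16, 81, 12, 109, 9]… (length divides ord_193(186)).
9 cycles of lengths [24, 24, 24, 24, 24, 24, 24, 24, 1].
n − c = 193 − 9 = 184; sign = (−1)^184 = +1.
The Jacobi symbol (186|193) = +1 (Zolotarev) agrees.

+1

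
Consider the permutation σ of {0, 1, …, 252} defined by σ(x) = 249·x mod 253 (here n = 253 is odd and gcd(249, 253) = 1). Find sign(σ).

Orbit of 58 under x↦249x: [58, 21, 169, 83, 174, 63, 1]… (length divides ord_253(249)).
5 cycles of lengths [110, 110, 22, 10, 1].
n − c = 253 − 5 = 248; sign = (−1)^248 = +1.

+1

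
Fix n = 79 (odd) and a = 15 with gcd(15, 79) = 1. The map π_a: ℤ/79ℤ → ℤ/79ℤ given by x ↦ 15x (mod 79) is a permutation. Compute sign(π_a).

-1

Orbit of 58 under x↦15x: [58, 1, 15, 67, 57, 65, 27]… (length divides ord_79(15)).
The orbit structure of x ↦ 15x mod 79: 4 orbits of sizes [26, 26, 26, 1].
With 4 cycles on 79 points, sign = (−1)^{79−4} = -1.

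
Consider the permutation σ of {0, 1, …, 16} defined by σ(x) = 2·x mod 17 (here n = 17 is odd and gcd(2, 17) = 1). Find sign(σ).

Trace 1: π^k(1) = [1, 2, 4, 8, 16, 15, 13] for k=0..6.
Cycle type of π: 8×2 + 1; total 3 cycles.
With 3 cycles on 17 points, sign = (−1)^{17−3} = +1.
Via Zolotarev, sign(π_{2}) = (2|17) = +1.

+1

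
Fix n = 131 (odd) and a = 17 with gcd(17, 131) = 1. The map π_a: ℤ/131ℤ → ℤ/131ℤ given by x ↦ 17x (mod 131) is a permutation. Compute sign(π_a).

Trace 54: π^k(54) = [54, 1, 17, 27, 66, 74, 79] for k=0..6.
Cycle lengths of π_17 on ℤ/131ℤ: [130, 1]; 2 cycles in total.
Σ(ℓ_i−1) = 131−2 = 129; sign = (−1)^129 = -1.

-1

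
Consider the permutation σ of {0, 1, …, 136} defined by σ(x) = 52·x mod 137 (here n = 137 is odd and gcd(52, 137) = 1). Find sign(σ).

Start at x=12: 12 → 76 → 116 → 4 → 71 → 130 → 47 → … (one orbit).
π_52 has 2 disjoint cycles with lengths [136, 1] on {0,…,136}.
n − c = 137 − 2 = 135; sign = (−1)^135 = -1.

-1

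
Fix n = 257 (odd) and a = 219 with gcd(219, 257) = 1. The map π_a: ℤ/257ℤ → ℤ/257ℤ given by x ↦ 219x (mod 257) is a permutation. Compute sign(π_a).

Orbit of 147 under x↦219x: [147, 68, 243, 18, 87, 35, 212]… (length divides ord_257(219)).
Cycle lengths of π_219 on ℤ/257ℤ: [256, 1]; 2 cycles in total.
2 cycles on 257: each ℓ→(−1)^(ℓ−1), product (−1)^255 = -1.
(219|257)_J = -1 (Zolotarev's lemma cross-check).

-1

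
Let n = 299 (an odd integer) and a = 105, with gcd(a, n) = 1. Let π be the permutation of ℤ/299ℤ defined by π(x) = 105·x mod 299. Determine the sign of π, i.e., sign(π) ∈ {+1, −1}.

+1

Trace 261: π^k(261) = [261, 196, 248, 27, 144, 170, 209] for k=0..6.
39 cycles of lengths [11, 11, 11, 11, 11, 11, 11, 11, 11, 11, 11, 11, 11, 11, 11, 11, 11, 11, 11, 11, 11, 11, 11, 11, 11, 11, 1, 1, 1, 1, 1, 1, 1, 1, 1, 1, 1, 1, 1].
With 39 cycles on 299 points, sign = (−1)^{299−39} = +1.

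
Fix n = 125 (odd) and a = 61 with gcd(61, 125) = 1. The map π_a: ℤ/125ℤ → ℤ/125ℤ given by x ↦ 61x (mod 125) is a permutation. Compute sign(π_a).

+1

Orbit of 86 under x↦61x: [86, 121, 6, 116, 76, 11, 46]… (length divides ord_125(61)).
Cycle lengths of π_61 on ℤ/125ℤ: [25, 25, 25, 25, 5, 5, 5, 5, 1, 1, 1, 1, 1]; 13 cycles in total.
n − c = 125 − 13 = 112; sign = (−1)^112 = +1.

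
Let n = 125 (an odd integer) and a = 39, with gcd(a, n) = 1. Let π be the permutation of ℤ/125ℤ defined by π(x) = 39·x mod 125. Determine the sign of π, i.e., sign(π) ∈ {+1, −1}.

+1

Trace 124: π^k(124) = [124, 86, 104, 56, 59, 51, 114] for k=0..6.
Decompose π into cycles: lengths [50, 50, 10, 10, 2, 2, 1] (7 cycles, including the fixed point 0).
Σ(ℓ_i−1) = 125−7 = 118; sign = (−1)^118 = +1.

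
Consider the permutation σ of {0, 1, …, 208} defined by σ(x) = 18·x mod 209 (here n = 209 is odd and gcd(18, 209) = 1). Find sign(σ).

Trace 191: π^k(191) = [191, 94, 20, 151, 1, 18, 115] for k=0..6.
29 cycles of lengths [10, 10, 10, 10, 10, 10, 10, 10, 10, 10, 10, 10, 10, 10, 10, 10, 10, 10, 10, 2, 2, 2, 2, 2, 2, 2, 2, 2, 1].
With 29 cycles on 209 points, sign = (−1)^{209−29} = +1.

+1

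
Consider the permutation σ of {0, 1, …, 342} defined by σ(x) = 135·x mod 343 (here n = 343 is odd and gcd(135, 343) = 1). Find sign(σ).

+1

Trace 211: π^k(211) = [211, 16, 102, 50, 233, 242, 85] for k=0..6.
Cycle type of π: 147×2 + 21×2 + 3×2 + 1; total 7 cycles.
Σ(ℓ_i−1) = 343−7 = 336; sign = (−1)^336 = +1.
Check: (135/343) = +1 by Zolotarev.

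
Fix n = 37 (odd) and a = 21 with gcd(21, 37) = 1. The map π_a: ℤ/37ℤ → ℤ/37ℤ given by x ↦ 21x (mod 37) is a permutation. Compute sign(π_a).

+1

Orbit of 4 under x↦21x: [4, 10, 25, 7, 36, 16, 3]… (length divides ord_37(21)).
3 cycles of lengths [18, 18, 1].
Σ(ℓ_i−1) = 37−3 = 34; sign = (−1)^34 = +1.
Check: (21/37) = +1 by Zolotarev.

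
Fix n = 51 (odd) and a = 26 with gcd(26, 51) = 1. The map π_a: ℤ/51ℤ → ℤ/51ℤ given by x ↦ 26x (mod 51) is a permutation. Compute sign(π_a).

Start at x=4: 4 → 2 → 1 → 26 → 13 → 32 → 16 → … (one orbit).
The orbit structure of x ↦ 26x mod 51: 8 orbits of sizes [8, 8, 8, 8, 8, 8, 2, 1].
n − c = 51 − 8 = 43; sign = (−1)^43 = -1.
Zolotarev: (26|51) = -1, matching the cycle-count sign.

-1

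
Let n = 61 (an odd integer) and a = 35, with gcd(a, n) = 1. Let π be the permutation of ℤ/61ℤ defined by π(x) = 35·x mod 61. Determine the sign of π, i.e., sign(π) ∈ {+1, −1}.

Trace 41: π^k(41) = [41, 32, 22, 38, 49, 7, 1] for k=0..6.
Cycle type of π: 60 + 1; total 2 cycles.
With 2 cycles on 61 points, sign = (−1)^{61−2} = -1.
Zolotarev: (35|61) = -1, matching the cycle-count sign.

-1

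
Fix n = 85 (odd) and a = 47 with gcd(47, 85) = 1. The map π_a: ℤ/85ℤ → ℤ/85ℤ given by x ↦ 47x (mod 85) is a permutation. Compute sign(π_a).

-1

Start at x=1: 1 → 47 → 84 → 38 → 1 (one orbit).
22 cycles of lengths [4, 4, 4, 4, 4, 4, 4, 4, 4, 4, 4, 4, 4, 4, 4, 4, 4, 4, 4, 4, 4, 1].
22 cycles on 85: each ℓ→(−1)^(ℓ−1), product (−1)^63 = -1.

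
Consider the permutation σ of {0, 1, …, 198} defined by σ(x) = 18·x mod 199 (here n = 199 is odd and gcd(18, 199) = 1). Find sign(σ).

Orbit of 188 under x↦18x: [188, 1, 18, 125, 61, 103, 63]… (length divides ord_199(18)).
π_18 has 19 disjoint cycles with lengths [11, 11, 11, 11, 11, 11, 11, 11, 11, 11, 11, 11, 11, 11, 11, 11, 11, 11, 1] on {0,…,198}.
19 cycles on 199: each ℓ→(−1)^(ℓ−1), product (−1)^180 = +1.

+1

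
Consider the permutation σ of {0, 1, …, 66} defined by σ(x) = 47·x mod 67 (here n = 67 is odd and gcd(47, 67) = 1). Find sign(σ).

+1

Trace 1: π^k(1) = [1, 47, 65, 40, 4, 54, 59] for k=0..6.
Cycle lengths of π_47 on ℤ/67ℤ: [33, 33, 1]; 3 cycles in total.
n − c = 67 − 3 = 64; sign = (−1)^64 = +1.
Check: (47/67) = +1 by Zolotarev.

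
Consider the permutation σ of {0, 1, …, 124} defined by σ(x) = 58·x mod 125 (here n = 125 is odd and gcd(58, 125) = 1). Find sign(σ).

Start at x=71: 71 → 118 → 94 → 77 → 91 → 28 → 124 → … (one orbit).
π_58 has 4 disjoint cycles with lengths [100, 20, 4, 1] on {0,…,124}.
With 4 cycles on 125 points, sign = (−1)^{125−4} = -1.

-1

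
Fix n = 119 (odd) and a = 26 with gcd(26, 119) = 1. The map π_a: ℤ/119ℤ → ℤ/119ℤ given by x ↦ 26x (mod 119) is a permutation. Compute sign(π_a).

-1

Start at x=111: 111 → 30 → 66 → 50 → 110 → 4 → 104 → … (one orbit).
Cycle type of π: 24×4 + 8×2 + 6 + 1; total 8 cycles.
8 cycles on 119: each ℓ→(−1)^(ℓ−1), product (−1)^111 = -1.
Check: (26/119) = -1 by Zolotarev.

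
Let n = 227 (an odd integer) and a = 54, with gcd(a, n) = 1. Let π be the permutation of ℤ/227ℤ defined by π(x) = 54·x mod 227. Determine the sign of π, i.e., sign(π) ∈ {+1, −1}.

-1

Start at x=4: 4 → 216 → 87 → 158 → 133 → 145 → 112 → … (one orbit).
Cycle lengths of π_54 on ℤ/227ℤ: [226, 1]; 2 cycles in total.
With 2 cycles on 227 points, sign = (−1)^{227−2} = -1.
The Jacobi symbol (54|227) = -1 (Zolotarev) agrees.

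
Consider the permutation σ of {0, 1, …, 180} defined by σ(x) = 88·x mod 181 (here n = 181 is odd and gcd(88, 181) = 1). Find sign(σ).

-1

Orbit of 138 under x↦88x: [138, 17, 48, 61, 119, 155, 65]… (length divides ord_181(88)).
The orbit structure of x ↦ 88x mod 181: 6 orbits of sizes [36, 36, 36, 36, 36, 1].
6 cycles on 181: each ℓ→(−1)^(ℓ−1), product (−1)^175 = -1.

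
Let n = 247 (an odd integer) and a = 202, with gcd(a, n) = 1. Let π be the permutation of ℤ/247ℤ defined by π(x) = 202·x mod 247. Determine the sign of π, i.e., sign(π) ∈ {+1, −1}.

+1

Orbit of 18 under x↦202x: [18, 178, 141, 77, 240, 68, 151]… (length divides ord_247(202)).
Decompose π into cycles: lengths [12, 12, 12, 12, 12, 12, 12, 12, 12, 12, 12, 12, 12, 12, 12, 12, 12, 12, 12, 6, 6, 6, 1] (23 cycles, including the fixed point 0).
247 − 23 = 224 transpositions; sign(π) = (−1)^224 = +1.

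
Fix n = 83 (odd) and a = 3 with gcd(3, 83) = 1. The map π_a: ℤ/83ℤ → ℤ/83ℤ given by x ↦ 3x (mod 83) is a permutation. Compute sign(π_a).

+1

Orbit of 25 under x↦3x: [25, 75, 59, 11, 33, 16, 48]… (length divides ord_83(3)).
3 cycles of lengths [41, 41, 1].
83 − 3 = 80 transpositions; sign(π) = (−1)^80 = +1.
Via Zolotarev, sign(π_{3}) = (3|83) = +1.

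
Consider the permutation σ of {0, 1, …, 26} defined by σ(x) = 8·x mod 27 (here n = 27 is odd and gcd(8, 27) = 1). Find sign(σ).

Start at x=8: 8 → 10 → 26 → 19 → 17 → 1 → 8 (one orbit).
Cycle type of π: 6×3 + 2×4 + 1; total 8 cycles.
8 cycles on 27: each ℓ→(−1)^(ℓ−1), product (−1)^19 = -1.
Zolotarev: (8|27) = -1, matching the cycle-count sign.

-1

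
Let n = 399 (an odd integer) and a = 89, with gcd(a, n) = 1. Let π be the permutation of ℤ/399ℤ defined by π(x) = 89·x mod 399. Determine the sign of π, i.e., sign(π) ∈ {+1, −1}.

Trace 310: π^k(310) = [310, 59, 64, 110, 214, 293, 142] for k=0..6.
The orbit structure of x ↦ 89x mod 399: 26 orbits of sizes [18, 18, 18, 18, 18, 18, 18, 18, 18, 18, 18, 18, 18, 18, 18, 18, 18, 18, 18, 18, 18, 6, 6, 6, 2, 1].
399 − 26 = 373 transpositions; sign(π) = (−1)^373 = -1.

-1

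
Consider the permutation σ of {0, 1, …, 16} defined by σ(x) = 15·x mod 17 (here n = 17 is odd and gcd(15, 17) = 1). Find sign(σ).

Start at x=9: 9 → 16 → 2 → 13 → 8 → 1 → 15 → … (one orbit).
π_15 has 3 disjoint cycles with lengths [8, 8, 1] on {0,…,16}.
n − c = 17 − 3 = 14; sign = (−1)^14 = +1.
Via Zolotarev, sign(π_{15}) = (15|17) = +1.

+1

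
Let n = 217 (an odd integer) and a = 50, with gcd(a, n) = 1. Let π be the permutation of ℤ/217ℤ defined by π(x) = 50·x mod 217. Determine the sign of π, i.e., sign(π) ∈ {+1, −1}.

Trace 183: π^k(183) = [183, 36, 64, 162, 71, 78, 211] for k=0..6.
Cycle lengths of π_50 on ℤ/217ℤ: [15, 15, 15, 15, 15, 15, 15, 15, 15, 15, 15, 15, 15, 15, 1, 1, 1, 1, 1, 1, 1]; 21 cycles in total.
21 cycles on 217: each ℓ→(−1)^(ℓ−1), product (−1)^196 = +1.
Check: (50/217) = +1 by Zolotarev.

+1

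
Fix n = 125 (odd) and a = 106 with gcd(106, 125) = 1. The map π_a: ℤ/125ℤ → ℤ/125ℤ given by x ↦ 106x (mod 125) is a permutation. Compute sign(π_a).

+1

Orbit of 46 under x↦106x: [46, 1, 106, 111, 16, 71, 26]… (length divides ord_125(106)).
π_106 has 13 disjoint cycles with lengths [25, 25, 25, 25, 5, 5, 5, 5, 1, 1, 1, 1, 1] on {0,…,124}.
With 13 cycles on 125 points, sign = (−1)^{125−13} = +1.
Zolotarev: (106|125) = +1, matching the cycle-count sign.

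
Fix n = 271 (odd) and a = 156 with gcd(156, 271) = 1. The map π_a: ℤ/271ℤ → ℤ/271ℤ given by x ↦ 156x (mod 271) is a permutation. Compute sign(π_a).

Trace 32: π^k(32) = [32, 114, 169, 77, 88, 178, 126] for k=0..6.
Decompose π into cycles: lengths [27, 27, 27, 27, 27, 27, 27, 27, 27, 27, 1] (11 cycles, including the fixed point 0).
271 − 11 = 260 transpositions; sign(π) = (−1)^260 = +1.

+1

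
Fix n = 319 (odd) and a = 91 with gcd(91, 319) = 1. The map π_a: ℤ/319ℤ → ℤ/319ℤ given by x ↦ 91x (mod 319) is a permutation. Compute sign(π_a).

Trace 141: π^k(141) = [141, 71, 81, 34, 223, 196, 291] for k=0..6.
Cycle type of π: 70×4 + 14×2 + 5×2 + 1; total 9 cycles.
Σ(ℓ_i−1) = 319−9 = 310; sign = (−1)^310 = +1.

+1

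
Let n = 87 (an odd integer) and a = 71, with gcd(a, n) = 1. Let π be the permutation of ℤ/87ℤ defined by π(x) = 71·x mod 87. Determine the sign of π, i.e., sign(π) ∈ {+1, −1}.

Start at x=71: 71 → 82 → 80 → 25 → 35 → 49 → 86 → … (one orbit).
8 cycles of lengths [14, 14, 14, 14, 14, 14, 2, 1].
Σ(ℓ_i−1) = 87−8 = 79; sign = (−1)^79 = -1.
Zolotarev: (71|87) = -1, matching the cycle-count sign.

-1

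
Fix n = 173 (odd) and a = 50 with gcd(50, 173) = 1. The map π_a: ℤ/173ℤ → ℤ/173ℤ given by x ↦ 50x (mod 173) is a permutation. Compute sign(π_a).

-1

Orbit of 64 under x↦50x: [64, 86, 148, 134, 126, 72, 140]… (length divides ord_173(50)).
Cycle type of π: 172 + 1; total 2 cycles.
sign(π) = (−1)^{n − #cycles} = (−1)^{173−2} = (−1)^171 = -1.
Check: (50/173) = -1 by Zolotarev.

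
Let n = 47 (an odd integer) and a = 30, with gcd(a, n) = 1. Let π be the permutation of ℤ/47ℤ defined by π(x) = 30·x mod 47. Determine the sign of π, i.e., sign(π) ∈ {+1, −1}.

Orbit of 11 under x↦30x: [11, 1, 30, 7, 22, 2, 13]… (length divides ord_47(30)).
Decompose π into cycles: lengths [46, 1] (2 cycles, including the fixed point 0).
Σ(ℓ_i−1) = 47−2 = 45; sign = (−1)^45 = -1.

-1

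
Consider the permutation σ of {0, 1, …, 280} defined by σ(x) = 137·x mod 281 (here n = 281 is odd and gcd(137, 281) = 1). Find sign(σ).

Trace 163: π^k(163) = [163, 132, 100, 212, 101, 68, 43] for k=0..6.
π_137 has 3 disjoint cycles with lengths [140, 140, 1] on {0,…,280}.
281 − 3 = 278 transpositions; sign(π) = (−1)^278 = +1.

+1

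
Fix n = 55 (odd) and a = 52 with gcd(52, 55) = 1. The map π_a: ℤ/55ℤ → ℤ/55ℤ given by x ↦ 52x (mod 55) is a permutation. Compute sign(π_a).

+1

Start at x=52: 52 → 9 → 28 → 26 → 32 → 14 → 13 → … (one orbit).
The orbit structure of x ↦ 52x mod 55: 5 orbits of sizes [20, 20, 10, 4, 1].
n − c = 55 − 5 = 50; sign = (−1)^50 = +1.
The Jacobi symbol (52|55) = +1 (Zolotarev) agrees.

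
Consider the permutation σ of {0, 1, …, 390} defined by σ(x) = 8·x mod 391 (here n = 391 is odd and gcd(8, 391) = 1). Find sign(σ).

+1

Start at x=254: 254 → 77 → 225 → 236 → 324 → 246 → 13 → … (one orbit).
Decompose π into cycles: lengths [88, 88, 88, 88, 11, 11, 8, 8, 1] (9 cycles, including the fixed point 0).
With 9 cycles on 391 points, sign = (−1)^{391−9} = +1.
(8|391)_J = +1 (Zolotarev's lemma cross-check).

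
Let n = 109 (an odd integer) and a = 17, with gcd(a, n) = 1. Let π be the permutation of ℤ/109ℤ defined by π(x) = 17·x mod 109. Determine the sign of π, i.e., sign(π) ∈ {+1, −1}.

-1

Trace 4: π^k(4) = [4, 68, 66, 32, 108, 92, 38] for k=0..6.
The orbit structure of x ↦ 17x mod 109: 4 orbits of sizes [36, 36, 36, 1].
sign(π) = (−1)^{n − #cycles} = (−1)^{109−4} = (−1)^105 = -1.
Zolotarev: (17|109) = -1, matching the cycle-count sign.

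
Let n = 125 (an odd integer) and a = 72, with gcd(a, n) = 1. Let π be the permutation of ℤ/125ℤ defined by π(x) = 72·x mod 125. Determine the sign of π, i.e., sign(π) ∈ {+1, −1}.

-1

Orbit of 47 under x↦72x: [47, 9, 23, 31, 107, 79, 63]… (length divides ord_125(72)).
Cycle lengths of π_72 on ℤ/125ℤ: [100, 20, 4, 1]; 4 cycles in total.
125 − 4 = 121 transpositions; sign(π) = (−1)^121 = -1.
(72|125)_J = -1 (Zolotarev's lemma cross-check).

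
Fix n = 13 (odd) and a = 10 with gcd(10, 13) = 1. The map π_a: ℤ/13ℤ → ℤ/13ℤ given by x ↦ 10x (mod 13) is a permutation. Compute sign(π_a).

+1

Start at x=3: 3 → 4 → 1 → 10 → 9 → 12 → 3 (one orbit).
The orbit structure of x ↦ 10x mod 13: 3 orbits of sizes [6, 6, 1].
3 cycles on 13: each ℓ→(−1)^(ℓ−1), product (−1)^10 = +1.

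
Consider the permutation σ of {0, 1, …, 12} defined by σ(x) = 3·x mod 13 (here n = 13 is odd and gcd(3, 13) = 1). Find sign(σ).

+1

Trace 9: π^k(9) = [9, 1, 3] for k=0..2.
Cycle lengths of π_3 on ℤ/13ℤ: [3, 3, 3, 3, 1]; 5 cycles in total.
n − c = 13 − 5 = 8; sign = (−1)^8 = +1.
(3|13)_J = +1 (Zolotarev's lemma cross-check).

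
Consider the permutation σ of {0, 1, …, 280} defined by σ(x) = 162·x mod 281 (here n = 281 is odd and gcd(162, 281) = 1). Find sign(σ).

+1

Start at x=236: 236 → 16 → 63 → 90 → 249 → 155 → 101 → … (one orbit).
π_162 has 9 disjoint cycles with lengths [35, 35, 35, 35, 35, 35, 35, 35, 1] on {0,…,280}.
With 9 cycles on 281 points, sign = (−1)^{281−9} = +1.
Check: (162/281) = +1 by Zolotarev.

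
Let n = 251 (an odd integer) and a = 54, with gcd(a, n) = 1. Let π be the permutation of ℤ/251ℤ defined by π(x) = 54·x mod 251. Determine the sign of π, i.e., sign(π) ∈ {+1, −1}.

-1

Orbit of 38 under x↦54x: [38, 44, 117, 43, 63, 139, 227]… (length divides ord_251(54)).
Cycle type of π: 250 + 1; total 2 cycles.
sign(π) = (−1)^{n − #cycles} = (−1)^{251−2} = (−1)^249 = -1.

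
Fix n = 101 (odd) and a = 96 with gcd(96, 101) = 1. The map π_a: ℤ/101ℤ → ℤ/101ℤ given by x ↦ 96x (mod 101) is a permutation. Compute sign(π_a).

Start at x=85: 85 → 80 → 4 → 81 → 100 → 5 → 76 → … (one orbit).
The orbit structure of x ↦ 96x mod 101: 3 orbits of sizes [50, 50, 1].
3 cycles on 101: each ℓ→(−1)^(ℓ−1), product (−1)^98 = +1.

+1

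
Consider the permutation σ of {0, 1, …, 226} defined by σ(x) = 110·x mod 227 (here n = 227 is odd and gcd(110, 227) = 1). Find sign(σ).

+1

Orbit of 47 under x↦110x: [47, 176, 65, 113, 172, 79, 64]… (length divides ord_227(110)).
3 cycles of lengths [113, 113, 1].
n − c = 227 − 3 = 224; sign = (−1)^224 = +1.
Via Zolotarev, sign(π_{110}) = (110|227) = +1.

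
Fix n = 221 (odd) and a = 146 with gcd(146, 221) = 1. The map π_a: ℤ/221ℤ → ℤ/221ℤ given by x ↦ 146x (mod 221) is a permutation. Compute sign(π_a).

Trace 144: π^k(144) = [144, 29, 35, 27, 185, 48, 157] for k=0..6.
Cycle type of π: 48×4 + 16 + 3×4 + 1; total 10 cycles.
n − c = 221 − 10 = 211; sign = (−1)^211 = -1.

-1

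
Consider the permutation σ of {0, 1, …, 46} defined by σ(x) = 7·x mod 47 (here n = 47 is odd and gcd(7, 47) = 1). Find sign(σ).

Orbit of 17 under x↦7x: [17, 25, 34, 3, 21, 6, 42]… (length divides ord_47(7)).
π_7 has 3 disjoint cycles with lengths [23, 23, 1] on {0,…,46}.
With 3 cycles on 47 points, sign = (−1)^{47−3} = +1.

+1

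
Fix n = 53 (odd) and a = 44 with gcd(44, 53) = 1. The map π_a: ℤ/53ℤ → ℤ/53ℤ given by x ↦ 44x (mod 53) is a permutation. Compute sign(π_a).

Start at x=44: 44 → 28 → 13 → 42 → 46 → 10 → 16 → … (one orbit).
π_44 has 5 disjoint cycles with lengths [13, 13, 13, 13, 1] on {0,…,52}.
With 5 cycles on 53 points, sign = (−1)^{53−5} = +1.

+1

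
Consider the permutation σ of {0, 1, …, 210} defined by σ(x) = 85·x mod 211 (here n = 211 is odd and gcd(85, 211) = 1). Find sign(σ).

-1

Orbit of 36 under x↦85x: [36, 106, 148, 131, 163, 140, 84]… (length divides ord_211(85)).
Cycle type of π: 210 + 1; total 2 cycles.
sign(π) = (−1)^{n − #cycles} = (−1)^{211−2} = (−1)^209 = -1.
(85|211)_J = -1 (Zolotarev's lemma cross-check).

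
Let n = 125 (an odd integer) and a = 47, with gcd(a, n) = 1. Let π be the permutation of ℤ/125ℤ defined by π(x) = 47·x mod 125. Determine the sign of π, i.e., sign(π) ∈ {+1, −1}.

Trace 96: π^k(96) = [96, 12, 64, 8, 1, 47, 84] for k=0..6.
Cycle type of π: 100 + 20 + 4 + 1; total 4 cycles.
Σ(ℓ_i−1) = 125−4 = 121; sign = (−1)^121 = -1.

-1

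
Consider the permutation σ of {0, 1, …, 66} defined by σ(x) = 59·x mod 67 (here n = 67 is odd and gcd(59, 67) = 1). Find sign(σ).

Orbit of 15 under x↦59x: [15, 14, 22, 25, 1, 59, 64]… (length divides ord_67(59)).
Cycle lengths of π_59 on ℤ/67ℤ: [11, 11, 11, 11, 11, 11, 1]; 7 cycles in total.
With 7 cycles on 67 points, sign = (−1)^{67−7} = +1.
Check: (59/67) = +1 by Zolotarev.

+1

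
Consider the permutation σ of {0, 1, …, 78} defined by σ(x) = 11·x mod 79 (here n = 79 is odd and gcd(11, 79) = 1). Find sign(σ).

+1

Start at x=16: 16 → 18 → 40 → 45 → 21 → 73 → 13 → … (one orbit).
The orbit structure of x ↦ 11x mod 79: 3 orbits of sizes [39, 39, 1].
sign(π) = (−1)^{n − #cycles} = (−1)^{79−3} = (−1)^76 = +1.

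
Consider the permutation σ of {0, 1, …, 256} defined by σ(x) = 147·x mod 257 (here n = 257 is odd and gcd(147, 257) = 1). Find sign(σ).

-1

Orbit of 80 under x↦147x: [80, 195, 138, 240, 71, 157, 206]… (length divides ord_257(147)).
The orbit structure of x ↦ 147x mod 257: 2 orbits of sizes [256, 1].
Σ(ℓ_i−1) = 257−2 = 255; sign = (−1)^255 = -1.
Via Zolotarev, sign(π_{147}) = (147|257) = -1.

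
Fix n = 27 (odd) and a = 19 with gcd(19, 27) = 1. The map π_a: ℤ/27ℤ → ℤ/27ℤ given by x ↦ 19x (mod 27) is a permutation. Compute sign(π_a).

Start at x=19: 19 → 10 → 1 → 19 (one orbit).
Decompose π into cycles: lengths [3, 3, 3, 3, 3, 3, 1, 1, 1, 1, 1, 1, 1, 1, 1] (15 cycles, including the fixed point 0).
27 − 15 = 12 transpositions; sign(π) = (−1)^12 = +1.
Via Zolotarev, sign(π_{19}) = (19|27) = +1.

+1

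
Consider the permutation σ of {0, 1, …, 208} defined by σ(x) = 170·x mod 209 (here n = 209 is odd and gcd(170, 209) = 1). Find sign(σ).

-1

Start at x=113: 113 → 191 → 75 → 1 → 170 → 58 → 37 → … (one orbit).
Cycle lengths of π_170 on ℤ/209ℤ: [10, 10, 10, 10, 10, 10, 10, 10, 10, 10, 10, 10, 10, 10, 10, 10, 10, 10, 5, 5, 2, 2, 2, 2, 2, 2, 2, 2, 2, 1]; 30 cycles in total.
n − c = 209 − 30 = 179; sign = (−1)^179 = -1.
Zolotarev: (170|209) = -1, matching the cycle-count sign.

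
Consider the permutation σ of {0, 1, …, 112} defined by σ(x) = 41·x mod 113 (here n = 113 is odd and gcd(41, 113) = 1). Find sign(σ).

+1

Trace 44: π^k(44) = [44, 109, 62, 56, 36, 7, 61] for k=0..6.
Cycle type of π: 56×2 + 1; total 3 cycles.
113 − 3 = 110 transpositions; sign(π) = (−1)^110 = +1.
(41|113)_J = +1 (Zolotarev's lemma cross-check).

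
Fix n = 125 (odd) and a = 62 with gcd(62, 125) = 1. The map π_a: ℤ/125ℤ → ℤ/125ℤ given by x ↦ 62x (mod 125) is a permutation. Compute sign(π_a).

Orbit of 43 under x↦62x: [43, 41, 42, 104, 73, 26, 112]… (length divides ord_125(62)).
Cycle type of π: 100 + 20 + 4 + 1; total 4 cycles.
125 − 4 = 121 transpositions; sign(π) = (−1)^121 = -1.
(62|125)_J = -1 (Zolotarev's lemma cross-check).

-1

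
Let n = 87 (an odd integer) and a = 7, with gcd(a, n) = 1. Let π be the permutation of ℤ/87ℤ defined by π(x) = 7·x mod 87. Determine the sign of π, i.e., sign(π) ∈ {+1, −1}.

+1

Trace 1: π^k(1) = [1, 7, 49, 82, 52, 16, 25] for k=0..6.
π_7 has 15 disjoint cycles with lengths [7, 7, 7, 7, 7, 7, 7, 7, 7, 7, 7, 7, 1, 1, 1] on {0,…,86}.
n − c = 87 − 15 = 72; sign = (−1)^72 = +1.
Zolotarev: (7|87) = +1, matching the cycle-count sign.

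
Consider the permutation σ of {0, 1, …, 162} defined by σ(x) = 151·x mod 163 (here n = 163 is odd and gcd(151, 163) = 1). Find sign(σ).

Trace 35: π^k(35) = [35, 69, 150, 156, 84, 133, 34] for k=0..6.
Cycle lengths of π_151 on ℤ/163ℤ: [81, 81, 1]; 3 cycles in total.
Σ(ℓ_i−1) = 163−3 = 160; sign = (−1)^160 = +1.
(151|163)_J = +1 (Zolotarev's lemma cross-check).

+1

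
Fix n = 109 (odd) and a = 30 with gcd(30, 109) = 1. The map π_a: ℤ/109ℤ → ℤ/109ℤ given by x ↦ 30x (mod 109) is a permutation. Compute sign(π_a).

Orbit of 3 under x↦30x: [3, 90, 84, 13, 63, 37, 20]… (length divides ord_109(30)).
The orbit structure of x ↦ 30x mod 109: 2 orbits of sizes [108, 1].
109 − 2 = 107 transpositions; sign(π) = (−1)^107 = -1.
Zolotarev: (30|109) = -1, matching the cycle-count sign.

-1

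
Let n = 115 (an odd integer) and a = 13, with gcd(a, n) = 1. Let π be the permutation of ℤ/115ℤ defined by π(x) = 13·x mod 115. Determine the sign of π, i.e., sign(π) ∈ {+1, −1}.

-1

Orbit of 48 under x↦13x: [48, 49, 62, 1, 13, 54, 12]… (length divides ord_115(13)).
Cycle lengths of π_13 on ℤ/115ℤ: [44, 44, 11, 11, 4, 1]; 6 cycles in total.
n − c = 115 − 6 = 109; sign = (−1)^109 = -1.
Via Zolotarev, sign(π_{13}) = (13|115) = -1.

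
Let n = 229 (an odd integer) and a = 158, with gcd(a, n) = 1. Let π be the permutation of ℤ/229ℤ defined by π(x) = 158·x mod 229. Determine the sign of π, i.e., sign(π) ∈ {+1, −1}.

+1

Orbit of 14 under x↦158x: [14, 151, 42, 224, 126, 214, 149]… (length divides ord_229(158)).
Decompose π into cycles: lengths [57, 57, 57, 57, 1] (5 cycles, including the fixed point 0).
With 5 cycles on 229 points, sign = (−1)^{229−5} = +1.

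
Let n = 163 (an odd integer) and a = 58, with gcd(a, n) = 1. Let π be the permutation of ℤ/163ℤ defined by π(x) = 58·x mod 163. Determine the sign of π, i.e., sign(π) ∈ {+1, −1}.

+1

Trace 58: π^k(58) = [58, 104, 1] for k=0..2.
Decompose π into cycles: lengths [3, 3, 3, 3, 3, 3, 3, 3, 3, 3, 3, 3, 3, 3, 3, 3, 3, 3, 3, 3, 3, 3, 3, 3, 3, 3, 3, 3, 3, 3, 3, 3, 3, 3, 3, 3, 3, 3, 3, 3, 3, 3, 3, 3, 3, 3, 3, 3, 3, 3, 3, 3, 3, 3, 1] (55 cycles, including the fixed point 0).
sign(π) = (−1)^{n − #cycles} = (−1)^{163−55} = (−1)^108 = +1.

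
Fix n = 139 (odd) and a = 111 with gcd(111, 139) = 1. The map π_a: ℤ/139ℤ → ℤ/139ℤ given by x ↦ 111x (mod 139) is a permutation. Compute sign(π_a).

-1

Start at x=85: 85 → 122 → 59 → 16 → 108 → 34 → 21 → … (one orbit).
Decompose π into cycles: lengths [138, 1] (2 cycles, including the fixed point 0).
139 − 2 = 137 transpositions; sign(π) = (−1)^137 = -1.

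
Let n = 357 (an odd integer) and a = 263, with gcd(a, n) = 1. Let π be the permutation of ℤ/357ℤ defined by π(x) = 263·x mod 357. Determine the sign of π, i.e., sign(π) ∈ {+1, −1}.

Trace 179: π^k(179) = [179, 310, 134, 256, 212, 64, 53] for k=0..6.
Decompose π into cycles: lengths [24, 24, 24, 24, 24, 24, 24, 24, 24, 24, 24, 24, 8, 8, 8, 8, 8, 8, 6, 6, 3, 3, 2, 1] (24 cycles, including the fixed point 0).
n − c = 357 − 24 = 333; sign = (−1)^333 = -1.

-1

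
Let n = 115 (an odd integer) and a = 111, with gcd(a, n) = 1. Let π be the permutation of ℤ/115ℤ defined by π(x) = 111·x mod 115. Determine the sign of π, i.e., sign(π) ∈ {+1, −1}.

-1

Start at x=76: 76 → 41 → 66 → 81 → 21 → 31 → 106 → … (one orbit).
The orbit structure of x ↦ 111x mod 115: 10 orbits of sizes [22, 22, 22, 22, 22, 1, 1, 1, 1, 1].
With 10 cycles on 115 points, sign = (−1)^{115−10} = -1.
Zolotarev: (111|115) = -1, matching the cycle-count sign.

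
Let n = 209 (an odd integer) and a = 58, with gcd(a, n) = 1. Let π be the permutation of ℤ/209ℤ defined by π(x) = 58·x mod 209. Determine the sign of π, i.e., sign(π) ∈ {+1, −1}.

Orbit of 58 under x↦58x: [58, 20, 115, 191, 1]… (length divides ord_209(58)).
The orbit structure of x ↦ 58x mod 209: 57 orbits of sizes [5, 5, 5, 5, 5, 5, 5, 5, 5, 5, 5, 5, 5, 5, 5, 5, 5, 5, 5, 5, 5, 5, 5, 5, 5, 5, 5, 5, 5, 5, 5, 5, 5, 5, 5, 5, 5, 5, 1, 1, 1, 1, 1, 1, 1, 1, 1, 1, 1, 1, 1, 1, 1, 1, 1, 1, 1].
209 − 57 = 152 transpositions; sign(π) = (−1)^152 = +1.
Zolotarev: (58|209) = +1, matching the cycle-count sign.

+1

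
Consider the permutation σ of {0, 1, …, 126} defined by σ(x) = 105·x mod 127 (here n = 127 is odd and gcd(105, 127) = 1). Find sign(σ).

-1

Orbit of 19 under x↦105x: [19, 90, 52, 126, 22, 24, 107]… (length divides ord_127(105)).
Decompose π into cycles: lengths [18, 18, 18, 18, 18, 18, 18, 1] (8 cycles, including the fixed point 0).
127 − 8 = 119 transpositions; sign(π) = (−1)^119 = -1.
Zolotarev: (105|127) = -1, matching the cycle-count sign.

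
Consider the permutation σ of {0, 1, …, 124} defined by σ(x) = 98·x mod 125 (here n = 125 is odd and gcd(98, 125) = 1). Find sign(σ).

-1

Start at x=121: 121 → 108 → 84 → 107 → 111 → 3 → 44 → … (one orbit).
4 cycles of lengths [100, 20, 4, 1].
With 4 cycles on 125 points, sign = (−1)^{125−4} = -1.
Check: (98/125) = -1 by Zolotarev.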